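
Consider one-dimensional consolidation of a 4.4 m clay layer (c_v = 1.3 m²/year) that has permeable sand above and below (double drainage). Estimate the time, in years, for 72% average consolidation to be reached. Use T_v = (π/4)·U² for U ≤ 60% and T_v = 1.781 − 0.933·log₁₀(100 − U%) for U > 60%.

t ≈ 1.6 years

Drainage path length: H_d = H/2 = 2.2 m (double drainage).
U > 60%: T_v = 1.781 − 0.933·log₁₀(100 − 72) = 0.4308.
t = T_v·H_d²/c_v = 0.4308×2.2²/1.3 = 1.604 years.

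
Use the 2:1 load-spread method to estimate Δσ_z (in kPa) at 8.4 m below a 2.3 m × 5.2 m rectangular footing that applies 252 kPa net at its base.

By the 2:1 method the load spreads at 1 horizontal : 2 vertical, so at depth z the loaded area has grown by z in each plan dimension:
Δσ = qBL/((B+z)(L+z)) = 252×2.3×5.2/((2.3+8.4)(5.2+8.4)) = 20.711 kPa

Δσ_z ≈ 20.7 kPa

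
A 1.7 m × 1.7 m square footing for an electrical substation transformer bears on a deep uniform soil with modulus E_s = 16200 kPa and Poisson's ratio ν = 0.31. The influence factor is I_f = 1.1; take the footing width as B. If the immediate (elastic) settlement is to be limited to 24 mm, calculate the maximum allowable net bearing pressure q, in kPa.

q ≈ 230 kPa

S_e = q·B·(1−ν²)/E_s · I_f  ⇒  q = S_e·E_s / (B·(1−ν²)·I_f).
q = 0.024 × 16200 / (1.7 × 0.9039 × 1.1) = 230 kPa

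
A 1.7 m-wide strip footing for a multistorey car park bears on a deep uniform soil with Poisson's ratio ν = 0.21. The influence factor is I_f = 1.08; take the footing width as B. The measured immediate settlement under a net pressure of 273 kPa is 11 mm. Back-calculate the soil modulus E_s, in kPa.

E_s ≈ 43600 kPa

S_e = q·B·(1−ν²)/E_s · I_f  ⇒  E_s = q·B·(1−ν²)·I_f / S_e.
E_s = 273 × 1.7 × 0.9559 × 1.08 / 0.011 = 43560 kPa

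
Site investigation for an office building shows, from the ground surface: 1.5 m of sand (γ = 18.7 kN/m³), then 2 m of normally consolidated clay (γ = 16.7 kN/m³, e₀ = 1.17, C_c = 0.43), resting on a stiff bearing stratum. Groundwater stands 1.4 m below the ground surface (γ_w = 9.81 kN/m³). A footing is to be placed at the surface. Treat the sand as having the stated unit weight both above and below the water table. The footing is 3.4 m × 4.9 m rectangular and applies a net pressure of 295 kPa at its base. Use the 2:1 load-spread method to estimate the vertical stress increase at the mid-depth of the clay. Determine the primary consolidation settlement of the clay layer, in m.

S_c ≈ 0.252 m

Mid-depth of clay below the ground surface: z = 1.5 + 2/2 = 2.5 m.
Total vertical stress at mid-clay: σ_v = 18.7×1.5 + 16.7×1 = 44.75 kPa.
Pore pressure: u = 9.81×(2.5 − 1.4) = 10.791 kPa.
Initial effective stress: σ'_0 = σ_v − u = 44.75 − 10.791 = 33.959 kPa.
Stress increase at mid-clay by the 2:1 spreading method:
Δσ = qBL/((B+z)(L+z)) = 295×3.4×4.9/((3.4+2.5)(4.9+2.5)) = 112.57 kPa
Final effective stress: σ'_f = σ'_0 + Δσ = 33.959 + 112.57 = 146.53 kPa.
Normally consolidated clay, so the full stress increment lies on the virgin compression line:
S_c = C_c·H/(1+e₀)·log₁₀(σ'_f/σ'_0) = 0.43×2/(1+1.17)×log₁₀(146.53/33.959)
    = 0.39631 × 0.63497 = 0.2516 m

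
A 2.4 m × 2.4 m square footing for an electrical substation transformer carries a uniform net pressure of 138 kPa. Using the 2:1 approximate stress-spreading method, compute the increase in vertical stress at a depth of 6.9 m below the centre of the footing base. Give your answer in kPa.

Δσ_z ≈ 9.19 kPa

By the 2:1 method the load spreads at 1 horizontal : 2 vertical, so at depth z the loaded area has grown by z in each plan dimension:
Δσ = qBL/((B+z)(L+z)) = 138×2.4×2.4/((2.4+6.9)(2.4+6.9)) = 9.1904 kPa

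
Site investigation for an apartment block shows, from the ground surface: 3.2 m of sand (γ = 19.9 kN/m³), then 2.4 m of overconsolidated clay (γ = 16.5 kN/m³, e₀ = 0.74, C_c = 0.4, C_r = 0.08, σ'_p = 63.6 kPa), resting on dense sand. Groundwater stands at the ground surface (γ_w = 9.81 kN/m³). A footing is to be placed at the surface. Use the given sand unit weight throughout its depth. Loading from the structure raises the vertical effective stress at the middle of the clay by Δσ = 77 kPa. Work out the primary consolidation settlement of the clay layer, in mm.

Mid-depth of clay below the ground surface: z = 3.2 + 2.4/2 = 4.4 m.
Total vertical stress at mid-clay: σ_v = 19.9×3.2 + 16.5×1.2 = 83.48 kPa.
Pore pressure: u = 9.81×(4.4 − 0) = 43.164 kPa.
Initial effective stress: σ'_0 = σ_v − u = 83.48 − 43.164 = 40.316 kPa.
Final effective stress: σ'_f = 40.316 + 77 = 117.32 kPa.
σ'_f = 117.32 > σ'_p = 63.6 kPa, so the stress path crosses the preconsolidation pressure — recompression up to σ'_p, then virgin compression beyond:
S_c = H/(1+e₀)·[C_r·log₁₀(σ'_p/σ'_0) + C_c·log₁₀(σ'_f/σ'_p)]
    = 2.4/1.74 × [0.08×log₁₀(63.6/40.316) + 0.4×log₁₀(117.32/63.6)]
    = 1.3793 × [0.015838 + 0.10637] = 0.1686 m

S_c ≈ 169 mm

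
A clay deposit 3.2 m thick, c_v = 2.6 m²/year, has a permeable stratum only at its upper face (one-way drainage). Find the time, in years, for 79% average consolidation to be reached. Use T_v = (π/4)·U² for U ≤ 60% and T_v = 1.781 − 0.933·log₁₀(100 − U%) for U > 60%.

Drainage path length: H_d = H = 3.2 m (single drainage).
U > 60%: T_v = 1.781 − 0.933·log₁₀(100 − 79) = 0.54737.
t = T_v·H_d²/c_v = 0.54737×3.2²/2.6 = 2.156 years.

t ≈ 2.16 years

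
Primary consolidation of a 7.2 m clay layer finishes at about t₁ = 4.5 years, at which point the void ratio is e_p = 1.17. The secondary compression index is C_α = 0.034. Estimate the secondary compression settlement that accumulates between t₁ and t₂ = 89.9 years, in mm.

Secondary compression: S_s = C_α·H/(1+e_p)·log₁₀(t₂/t₁)
S_s = 0.034×7.2/(1+1.17)×log₁₀(89.9/4.5)
    = 0.1128 × 1.301 = 0.1467 m

S_s ≈ 147 mm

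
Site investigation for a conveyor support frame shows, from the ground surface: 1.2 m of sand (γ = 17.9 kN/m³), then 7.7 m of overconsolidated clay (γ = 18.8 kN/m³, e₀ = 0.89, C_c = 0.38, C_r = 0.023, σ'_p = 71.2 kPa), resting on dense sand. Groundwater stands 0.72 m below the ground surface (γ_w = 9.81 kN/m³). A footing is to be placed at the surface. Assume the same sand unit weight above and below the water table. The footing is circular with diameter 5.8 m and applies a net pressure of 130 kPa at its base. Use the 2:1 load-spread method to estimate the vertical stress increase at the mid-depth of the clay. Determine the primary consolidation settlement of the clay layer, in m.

Mid-depth of clay below the ground surface: z = 1.2 + 7.7/2 = 5.05 m.
Total vertical stress at mid-clay: σ_v = 17.9×1.2 + 18.8×3.85 = 93.86 kPa.
Pore pressure: u = 9.81×(5.05 − 0.72) = 42.477 kPa.
Initial effective stress: σ'_0 = σ_v − u = 93.86 − 42.477 = 51.383 kPa.
Stress increase at mid-clay by the 2:1 spreading method:
Δσ ≈ qD²/(D+z)² = 130×5.8²/(5.8+5.05)² = 37.148 kPa
Final effective stress: σ'_f = 51.383 + 37.148 = 88.531 kPa.
σ'_f = 88.531 > σ'_p = 71.2 kPa, so the stress path crosses the preconsolidation pressure — recompression up to σ'_p, then virgin compression beyond:
S_c = H/(1+e₀)·[C_r·log₁₀(σ'_p/σ'_0) + C_c·log₁₀(σ'_f/σ'_p)]
    = 7.7/1.89 × [0.023×log₁₀(71.2/51.383) + 0.38×log₁₀(88.531/71.2)]
    = 4.0741 × [0.0032582 + 0.035954] = 0.1598 m

S_c ≈ 0.16 m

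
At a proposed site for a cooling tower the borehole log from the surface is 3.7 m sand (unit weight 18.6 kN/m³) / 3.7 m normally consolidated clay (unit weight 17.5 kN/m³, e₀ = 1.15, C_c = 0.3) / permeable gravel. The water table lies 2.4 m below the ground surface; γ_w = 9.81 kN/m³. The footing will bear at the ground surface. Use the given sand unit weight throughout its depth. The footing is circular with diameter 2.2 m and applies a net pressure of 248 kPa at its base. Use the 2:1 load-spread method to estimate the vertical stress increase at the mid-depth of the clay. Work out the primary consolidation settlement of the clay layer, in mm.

Mid-depth of clay below the ground surface: z = 3.7 + 3.7/2 = 5.55 m.
Total vertical stress at mid-clay: σ_v = 18.6×3.7 + 17.5×1.85 = 101.2 kPa.
Pore pressure: u = 9.81×(5.55 − 2.4) = 30.902 kPa.
Initial effective stress: σ'_0 = σ_v − u = 101.2 − 30.902 = 70.298 kPa.
Stress increase at mid-clay by the 2:1 spreading method:
Δσ ≈ qD²/(D+z)² = 248×2.2²/(2.2+5.55)² = 19.985 kPa
Final effective stress: σ'_f = σ'_0 + Δσ = 70.298 + 19.985 = 90.283 kPa.
Normally consolidated clay, so the full stress increment lies on the virgin compression line:
S_c = C_c·H/(1+e₀)·log₁₀(σ'_f/σ'_0) = 0.3×3.7/(1+1.15)×log₁₀(90.283/70.298)
    = 0.51628 × 0.10866 = 0.0561 m

S_c ≈ 56.1 mm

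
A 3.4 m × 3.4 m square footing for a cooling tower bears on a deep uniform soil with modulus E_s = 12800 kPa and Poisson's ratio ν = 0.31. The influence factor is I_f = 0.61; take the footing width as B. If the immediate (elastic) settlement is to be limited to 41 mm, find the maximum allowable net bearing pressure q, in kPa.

q ≈ 280 kPa

S_e = q·B·(1−ν²)/E_s · I_f  ⇒  q = S_e·E_s / (B·(1−ν²)·I_f).
q = 0.041 × 12800 / (3.4 × 0.9039 × 0.61) = 279.9 kPa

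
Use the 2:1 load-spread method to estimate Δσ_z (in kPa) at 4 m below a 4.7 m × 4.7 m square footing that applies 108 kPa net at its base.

By the 2:1 method the load spreads at 1 horizontal : 2 vertical, so at depth z the loaded area has grown by z in each plan dimension:
Δσ = qBL/((B+z)(L+z)) = 108×4.7×4.7/((4.7+4)(4.7+4)) = 31.52 kPa

Δσ_z ≈ 31.5 kPa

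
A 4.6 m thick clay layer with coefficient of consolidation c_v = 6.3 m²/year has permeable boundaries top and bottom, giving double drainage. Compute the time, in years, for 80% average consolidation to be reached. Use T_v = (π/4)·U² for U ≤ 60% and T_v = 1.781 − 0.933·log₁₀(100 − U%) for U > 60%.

t ≈ 0.476 years

Drainage path length: H_d = H/2 = 2.3 m (double drainage).
U > 60%: T_v = 1.781 − 0.933·log₁₀(100 − 80) = 0.56714.
t = T_v·H_d²/c_v = 0.56714×2.3²/6.3 = 0.4762 years.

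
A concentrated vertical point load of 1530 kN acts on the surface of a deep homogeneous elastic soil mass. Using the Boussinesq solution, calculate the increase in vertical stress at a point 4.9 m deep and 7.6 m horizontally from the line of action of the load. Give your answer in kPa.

Δσ_z ≈ 1.42 kPa

Boussinesq vertical stress below a point load on an elastic half-space:
Δσ_z = 3P/(2πz²) · [1 + (r/z)²]^(−5/2)
r/z = 7.6/4.9 = 1.551; [1+(r/z)²]^(−5/2) = 0.046719.
Δσ_z = 3×1530/(2π×4.9²) × 0.046719 = 30.426 × 0.046719 = 1.421 kPa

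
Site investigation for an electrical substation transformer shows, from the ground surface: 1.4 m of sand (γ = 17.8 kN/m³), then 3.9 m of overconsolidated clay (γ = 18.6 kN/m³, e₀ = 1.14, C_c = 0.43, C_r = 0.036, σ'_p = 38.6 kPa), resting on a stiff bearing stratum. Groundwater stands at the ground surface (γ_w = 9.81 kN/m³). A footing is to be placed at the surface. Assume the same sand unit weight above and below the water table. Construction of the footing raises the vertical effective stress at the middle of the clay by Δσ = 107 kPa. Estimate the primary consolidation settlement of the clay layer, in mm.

S_c ≈ 436 mm

Mid-depth of clay below the ground surface: z = 1.4 + 3.9/2 = 3.35 m.
Total vertical stress at mid-clay: σ_v = 17.8×1.4 + 18.6×1.95 = 61.19 kPa.
Pore pressure: u = 9.81×(3.35 − 0) = 32.864 kPa.
Initial effective stress: σ'_0 = σ_v − u = 61.19 − 32.864 = 28.326 kPa.
Final effective stress: σ'_f = 28.326 + 107 = 135.33 kPa.
σ'_f = 135.33 > σ'_p = 38.6 kPa, so the stress path crosses the preconsolidation pressure — recompression up to σ'_p, then virgin compression beyond:
S_c = H/(1+e₀)·[C_r·log₁₀(σ'_p/σ'_0) + C_c·log₁₀(σ'_f/σ'_p)]
    = 3.9/2.14 × [0.036×log₁₀(38.6/28.326) + 0.43×log₁₀(135.33/38.6)]
    = 1.8224 × [0.0048385 + 0.23427] = 0.4358 m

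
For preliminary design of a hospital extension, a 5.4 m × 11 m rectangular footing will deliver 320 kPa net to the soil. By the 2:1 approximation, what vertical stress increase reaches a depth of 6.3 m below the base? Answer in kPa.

Δσ_z ≈ 93.9 kPa

By the 2:1 method the load spreads at 1 horizontal : 2 vertical, so at depth z the loaded area has grown by z in each plan dimension:
Δσ = qBL/((B+z)(L+z)) = 320×5.4×11/((5.4+6.3)(11+6.3)) = 93.908 kPa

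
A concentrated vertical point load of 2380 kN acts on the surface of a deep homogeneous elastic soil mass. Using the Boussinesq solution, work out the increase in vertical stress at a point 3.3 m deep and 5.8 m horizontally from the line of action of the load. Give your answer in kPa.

Δσ_z ≈ 3.09 kPa

Boussinesq vertical stress below a point load on an elastic half-space:
Δσ_z = 3P/(2πz²) · [1 + (r/z)²]^(−5/2)
r/z = 5.8/3.3 = 1.7576; [1+(r/z)²]^(−5/2) = 0.029576.
Δσ_z = 3×2380/(2π×3.3²) × 0.029576 = 104.35 × 0.029576 = 3.086 kPa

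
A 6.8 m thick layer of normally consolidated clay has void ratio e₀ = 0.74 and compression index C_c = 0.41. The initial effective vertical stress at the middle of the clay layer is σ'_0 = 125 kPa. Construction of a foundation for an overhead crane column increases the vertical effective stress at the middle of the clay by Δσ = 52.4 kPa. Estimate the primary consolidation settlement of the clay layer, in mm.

Final effective stress: σ'_f = σ'_0 + Δσ = 125 + 52.4 = 177.4 kPa.
Normally consolidated clay, so the full stress increment lies on the virgin compression line:
S_c = C_c·H/(1+e₀)·log₁₀(σ'_f/σ'_0) = 0.41×6.8/(1+0.74)×log₁₀(177.4/125)
    = 1.6023 × 0.15204 = 0.2436 m

S_c ≈ 244 mm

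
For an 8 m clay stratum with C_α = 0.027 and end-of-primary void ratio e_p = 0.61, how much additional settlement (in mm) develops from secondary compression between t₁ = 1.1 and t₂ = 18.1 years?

S_s ≈ 163 mm

Secondary compression: S_s = C_α·H/(1+e_p)·log₁₀(t₂/t₁)
S_s = 0.027×8/(1+0.61)×log₁₀(18.1/1.1)
    = 0.1342 × 1.216 = 0.1632 m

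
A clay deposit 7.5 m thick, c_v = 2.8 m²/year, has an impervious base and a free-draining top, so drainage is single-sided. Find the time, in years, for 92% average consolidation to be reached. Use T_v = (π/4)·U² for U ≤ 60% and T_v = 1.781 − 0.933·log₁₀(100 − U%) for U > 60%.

t ≈ 18.9 years

Drainage path length: H_d = H = 7.5 m (single drainage).
U > 60%: T_v = 1.781 − 0.933·log₁₀(100 − 92) = 0.93842.
t = T_v·H_d²/c_v = 0.93842×7.5²/2.8 = 18.85 years.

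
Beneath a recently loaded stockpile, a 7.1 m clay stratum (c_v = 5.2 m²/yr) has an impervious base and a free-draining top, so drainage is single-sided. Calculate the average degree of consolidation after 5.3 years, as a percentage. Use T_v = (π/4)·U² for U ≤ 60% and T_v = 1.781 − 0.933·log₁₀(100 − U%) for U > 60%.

Drainage path length: H_d = H = 7.1 m (single drainage).
T_v = c_v·t/H_d² = 5.2×5.3/7.1² = 0.54672.
T_v = 0.54672 corresponds to the U > 60% branch:
U = 1 − 10^((1.781 − T_v)/0.933)/100 = 0.7897

U ≈ 79 %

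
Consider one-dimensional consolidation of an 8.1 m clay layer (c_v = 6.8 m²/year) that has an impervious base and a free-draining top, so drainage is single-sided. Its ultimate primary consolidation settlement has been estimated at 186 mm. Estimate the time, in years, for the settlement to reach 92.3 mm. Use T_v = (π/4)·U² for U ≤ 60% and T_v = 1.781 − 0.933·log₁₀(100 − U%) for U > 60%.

t ≈ 1.87 years

Drainage path length: H_d = H = 8.1 m (single drainage).
U = S(t)/S_ult = 92.3/186 = 0.4962.
U ≤ 60%: T_v = (π/4)·U² = (π/4)×0.49624² = 0.1934.
t = T_v·H_d²/c_v = 0.1934×8.1²/6.8 = 1.866 years.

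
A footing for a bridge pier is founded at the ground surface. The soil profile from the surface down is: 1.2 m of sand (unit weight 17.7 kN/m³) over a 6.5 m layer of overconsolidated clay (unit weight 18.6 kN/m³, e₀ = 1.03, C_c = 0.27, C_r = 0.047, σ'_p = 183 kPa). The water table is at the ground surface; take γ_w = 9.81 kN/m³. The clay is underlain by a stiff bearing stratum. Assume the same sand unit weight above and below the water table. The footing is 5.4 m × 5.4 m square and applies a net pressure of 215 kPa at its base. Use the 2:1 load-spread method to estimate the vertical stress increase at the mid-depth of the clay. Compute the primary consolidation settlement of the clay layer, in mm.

S_c ≈ 64.9 mm

Mid-depth of clay below the ground surface: z = 1.2 + 6.5/2 = 4.45 m.
Total vertical stress at mid-clay: σ_v = 17.7×1.2 + 18.6×3.25 = 81.69 kPa.
Pore pressure: u = 9.81×(4.45 − 0) = 43.655 kPa.
Initial effective stress: σ'_0 = σ_v − u = 81.69 − 43.655 = 38.035 kPa.
Stress increase at mid-clay by the 2:1 spreading method:
Δσ = qBL/((B+z)(L+z)) = 215×5.4×5.4/((5.4+4.45)(5.4+4.45)) = 64.618 kPa
Final effective stress: σ'_f = 38.035 + 64.618 = 102.65 kPa.
σ'_f = 102.65 ≤ σ'_p = 183 kPa, so the clay remains overconsolidated and only the recompression index applies:
S_c = C_r·H/(1+e₀)·log₁₀(σ'_f/σ'_0) = 0.047×6.5/2.03×log₁₀(102.65/38.035)
    = 0.15049 × 0.43118 = 0.06489 m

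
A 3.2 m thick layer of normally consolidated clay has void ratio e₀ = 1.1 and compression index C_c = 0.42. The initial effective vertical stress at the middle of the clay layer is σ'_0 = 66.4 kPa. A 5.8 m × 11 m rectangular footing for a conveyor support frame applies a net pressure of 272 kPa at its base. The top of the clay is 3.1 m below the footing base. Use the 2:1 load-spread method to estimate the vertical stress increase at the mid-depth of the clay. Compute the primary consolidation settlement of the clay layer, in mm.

Mid-depth of clay below the footing base: z = 3.1 + 3.2/2 = 4.7 m.
Stress increase at mid-clay by the 2:1 spreading method:
Δσ = qBL/((B+z)(L+z)) = 272×5.8×11/((5.8+4.7)(11+4.7)) = 105.27 kPa
Final effective stress: σ'_f = σ'_0 + Δσ = 66.4 + 105.27 = 171.67 kPa.
Normally consolidated clay, so the full stress increment lies on the virgin compression line:
S_c = C_c·H/(1+e₀)·log₁₀(σ'_f/σ'_0) = 0.42×3.2/(1+1.1)×log₁₀(171.67/66.4)
    = 0.64 × 0.41253 = 0.264 m

S_c ≈ 264 mm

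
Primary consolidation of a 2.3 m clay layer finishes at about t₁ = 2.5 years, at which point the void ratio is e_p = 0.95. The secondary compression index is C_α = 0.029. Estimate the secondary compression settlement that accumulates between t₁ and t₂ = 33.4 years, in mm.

Secondary compression: S_s = C_α·H/(1+e_p)·log₁₀(t₂/t₁)
S_s = 0.029×2.3/(1+0.95)×log₁₀(33.4/2.5)
    = 0.03421 × 1.126 = 0.03851 m

S_s ≈ 38.5 mm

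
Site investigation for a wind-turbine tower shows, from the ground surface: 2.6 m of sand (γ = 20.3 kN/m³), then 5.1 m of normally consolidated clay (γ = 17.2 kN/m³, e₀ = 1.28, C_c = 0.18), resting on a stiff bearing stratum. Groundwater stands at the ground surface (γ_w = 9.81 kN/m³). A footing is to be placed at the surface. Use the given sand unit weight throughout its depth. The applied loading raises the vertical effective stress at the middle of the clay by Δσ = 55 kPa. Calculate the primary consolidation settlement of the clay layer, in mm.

Mid-depth of clay below the ground surface: z = 2.6 + 5.1/2 = 5.15 m.
Total vertical stress at mid-clay: σ_v = 20.3×2.6 + 17.2×2.55 = 96.64 kPa.
Pore pressure: u = 9.81×(5.15 − 0) = 50.522 kPa.
Initial effective stress: σ'_0 = σ_v − u = 96.64 − 50.522 = 46.118 kPa.
Final effective stress: σ'_f = σ'_0 + Δσ = 46.118 + 55 = 101.12 kPa.
Normally consolidated clay, so the full stress increment lies on the virgin compression line:
S_c = C_c·H/(1+e₀)·log₁₀(σ'_f/σ'_0) = 0.18×5.1/(1+1.28)×log₁₀(101.12/46.118)
    = 0.40263 × 0.34097 = 0.1373 m

S_c ≈ 137 mm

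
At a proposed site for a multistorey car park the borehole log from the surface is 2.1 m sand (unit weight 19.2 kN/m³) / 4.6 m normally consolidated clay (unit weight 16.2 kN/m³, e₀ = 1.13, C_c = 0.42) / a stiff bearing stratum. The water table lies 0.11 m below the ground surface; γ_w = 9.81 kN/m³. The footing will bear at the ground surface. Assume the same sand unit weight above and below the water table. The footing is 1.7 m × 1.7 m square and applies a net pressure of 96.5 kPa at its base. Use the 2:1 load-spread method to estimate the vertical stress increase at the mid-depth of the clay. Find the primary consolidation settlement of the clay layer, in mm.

Mid-depth of clay below the ground surface: z = 2.1 + 4.6/2 = 4.4 m.
Total vertical stress at mid-clay: σ_v = 19.2×2.1 + 16.2×2.3 = 77.58 kPa.
Pore pressure: u = 9.81×(4.4 − 0.11) = 42.085 kPa.
Initial effective stress: σ'_0 = σ_v − u = 77.58 − 42.085 = 35.495 kPa.
Stress increase at mid-clay by the 2:1 spreading method:
Δσ = qBL/((B+z)(L+z)) = 96.5×1.7×1.7/((1.7+4.4)(1.7+4.4)) = 7.4949 kPa
Final effective stress: σ'_f = σ'_0 + Δσ = 35.495 + 7.4949 = 42.99 kPa.
Normally consolidated clay, so the full stress increment lies on the virgin compression line:
S_c = C_c·H/(1+e₀)·log₁₀(σ'_f/σ'_0) = 0.42×4.6/(1+1.13)×log₁₀(42.99/35.495)
    = 0.90704 × 0.0832 = 0.07547 m

S_c ≈ 75.5 mm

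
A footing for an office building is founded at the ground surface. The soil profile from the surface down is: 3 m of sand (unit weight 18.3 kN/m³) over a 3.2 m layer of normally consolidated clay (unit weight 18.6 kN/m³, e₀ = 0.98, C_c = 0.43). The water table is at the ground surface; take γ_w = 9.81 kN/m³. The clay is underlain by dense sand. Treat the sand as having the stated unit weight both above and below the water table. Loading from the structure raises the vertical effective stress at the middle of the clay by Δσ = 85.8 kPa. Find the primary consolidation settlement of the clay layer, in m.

Mid-depth of clay below the ground surface: z = 3 + 3.2/2 = 4.6 m.
Total vertical stress at mid-clay: σ_v = 18.3×3 + 18.6×1.6 = 84.66 kPa.
Pore pressure: u = 9.81×(4.6 − 0) = 45.126 kPa.
Initial effective stress: σ'_0 = σ_v − u = 84.66 − 45.126 = 39.534 kPa.
Final effective stress: σ'_f = σ'_0 + Δσ = 39.534 + 85.8 = 125.33 kPa.
Normally consolidated clay, so the full stress increment lies on the virgin compression line:
S_c = C_c·H/(1+e₀)·log₁₀(σ'_f/σ'_0) = 0.43×3.2/(1+0.98)×log₁₀(125.33/39.534)
    = 0.69495 × 0.50108 = 0.3482 m

S_c ≈ 0.348 m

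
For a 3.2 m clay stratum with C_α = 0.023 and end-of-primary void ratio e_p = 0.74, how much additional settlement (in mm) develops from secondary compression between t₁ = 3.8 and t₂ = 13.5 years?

Secondary compression: S_s = C_α·H/(1+e_p)·log₁₀(t₂/t₁)
S_s = 0.023×3.2/(1+0.74)×log₁₀(13.5/3.8)
    = 0.0423 × 0.5506 = 0.02329 m

S_s ≈ 23.3 mm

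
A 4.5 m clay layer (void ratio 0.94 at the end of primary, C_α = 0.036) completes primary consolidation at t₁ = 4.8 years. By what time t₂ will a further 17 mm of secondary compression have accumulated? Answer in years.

S_s = C_α·H/(1+e_p)·log₁₀(t₂/t₁) ⇒ log₁₀(t₂/t₁) = S_s·(1+e_p)/(C_α·H).
log₁₀(t₂/t₁) = 0.017 × (1+0.94) / (0.036×4.5) = 0.2036
t₂ = t₁ × 10^0.2036 = 4.8 × 1.598 = 7.67 years

t₂ ≈ 7.67 years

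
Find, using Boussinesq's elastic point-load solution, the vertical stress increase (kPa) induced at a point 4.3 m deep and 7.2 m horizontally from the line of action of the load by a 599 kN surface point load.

Δσ_z ≈ 0.548 kPa

Boussinesq vertical stress below a point load on an elastic half-space:
Δσ_z = 3P/(2πz²) · [1 + (r/z)²]^(−5/2)
r/z = 7.2/4.3 = 1.6744; [1+(r/z)²]^(−5/2) = 0.03544.
Δσ_z = 3×599/(2π×4.3²) × 0.03544 = 15.468 × 0.03544 = 0.5482 kPa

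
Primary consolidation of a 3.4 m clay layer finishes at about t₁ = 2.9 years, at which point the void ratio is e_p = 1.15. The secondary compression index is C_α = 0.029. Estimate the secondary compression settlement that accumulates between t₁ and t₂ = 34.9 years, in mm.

Secondary compression: S_s = C_α·H/(1+e_p)·log₁₀(t₂/t₁)
S_s = 0.029×3.4/(1+1.15)×log₁₀(34.9/2.9)
    = 0.04586 × 1.08 = 0.04955 m

S_s ≈ 49.5 mm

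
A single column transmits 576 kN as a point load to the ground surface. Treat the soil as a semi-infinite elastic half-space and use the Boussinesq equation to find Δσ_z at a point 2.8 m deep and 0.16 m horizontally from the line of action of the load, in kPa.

Boussinesq vertical stress below a point load on an elastic half-space:
Δσ_z = 3P/(2πz²) · [1 + (r/z)²]^(−5/2)
r/z = 0.16/2.8 = 0.057143; [1+(r/z)²]^(−5/2) = 0.99188.
Δσ_z = 3×576/(2π×2.8²) × 0.99188 = 35.079 × 0.99188 = 34.79 kPa

Δσ_z ≈ 34.8 kPa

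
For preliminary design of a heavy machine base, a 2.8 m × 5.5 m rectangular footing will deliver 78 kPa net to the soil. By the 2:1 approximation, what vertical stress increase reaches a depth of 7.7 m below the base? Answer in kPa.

Δσ_z ≈ 8.67 kPa

By the 2:1 method the load spreads at 1 horizontal : 2 vertical, so at depth z the loaded area has grown by z in each plan dimension:
Δσ = qBL/((B+z)(L+z)) = 78×2.8×5.5/((2.8+7.7)(5.5+7.7)) = 8.6667 kPa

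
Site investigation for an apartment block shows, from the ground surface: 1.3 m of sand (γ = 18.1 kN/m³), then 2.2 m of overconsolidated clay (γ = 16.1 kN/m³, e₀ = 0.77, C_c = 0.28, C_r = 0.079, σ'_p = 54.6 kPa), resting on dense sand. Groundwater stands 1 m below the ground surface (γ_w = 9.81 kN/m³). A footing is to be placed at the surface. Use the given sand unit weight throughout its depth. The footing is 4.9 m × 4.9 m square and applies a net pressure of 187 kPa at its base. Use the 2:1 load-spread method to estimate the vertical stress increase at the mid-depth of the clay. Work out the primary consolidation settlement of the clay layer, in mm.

S_c ≈ 138 mm

Mid-depth of clay below the ground surface: z = 1.3 + 2.2/2 = 2.4 m.
Total vertical stress at mid-clay: σ_v = 18.1×1.3 + 16.1×1.1 = 41.24 kPa.
Pore pressure: u = 9.81×(2.4 − 1) = 13.734 kPa.
Initial effective stress: σ'_0 = σ_v − u = 41.24 − 13.734 = 27.506 kPa.
Stress increase at mid-clay by the 2:1 spreading method:
Δσ = qBL/((B+z)(L+z)) = 187×4.9×4.9/((4.9+2.4)(4.9+2.4)) = 84.254 kPa
Final effective stress: σ'_f = 27.506 + 84.254 = 111.76 kPa.
σ'_f = 111.76 > σ'_p = 54.6 kPa, so the stress path crosses the preconsolidation pressure — recompression up to σ'_p, then virgin compression beyond:
S_c = H/(1+e₀)·[C_r·log₁₀(σ'_p/σ'_0) + C_c·log₁₀(σ'_f/σ'_p)]
    = 2.2/1.77 × [0.079×log₁₀(54.6/27.506) + 0.28×log₁₀(111.76/54.6)]
    = 1.2429 × [0.023523 + 0.087106] = 0.1375 m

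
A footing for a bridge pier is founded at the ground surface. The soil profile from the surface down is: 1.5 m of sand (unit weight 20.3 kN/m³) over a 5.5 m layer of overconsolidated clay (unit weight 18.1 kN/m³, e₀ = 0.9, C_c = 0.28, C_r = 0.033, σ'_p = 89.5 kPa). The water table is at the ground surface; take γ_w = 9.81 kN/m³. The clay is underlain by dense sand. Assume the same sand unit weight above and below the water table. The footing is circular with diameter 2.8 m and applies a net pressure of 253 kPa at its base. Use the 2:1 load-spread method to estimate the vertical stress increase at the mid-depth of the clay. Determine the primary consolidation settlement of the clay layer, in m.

Mid-depth of clay below the ground surface: z = 1.5 + 5.5/2 = 4.25 m.
Total vertical stress at mid-clay: σ_v = 20.3×1.5 + 18.1×2.75 = 80.225 kPa.
Pore pressure: u = 9.81×(4.25 − 0) = 41.693 kPa.
Initial effective stress: σ'_0 = σ_v − u = 80.225 − 41.693 = 38.532 kPa.
Stress increase at mid-clay by the 2:1 spreading method:
Δσ ≈ qD²/(D+z)² = 253×2.8²/(2.8+4.25)² = 39.908 kPa
Final effective stress: σ'_f = 38.532 + 39.908 = 78.44 kPa.
σ'_f = 78.44 ≤ σ'_p = 89.5 kPa, so the clay remains overconsolidated and only the recompression index applies:
S_c = C_r·H/(1+e₀)·log₁₀(σ'_f/σ'_0) = 0.033×5.5/1.9×log₁₀(78.44/38.532)
    = 0.095525 × 0.30872 = 0.02949 m

S_c ≈ 0.0295 m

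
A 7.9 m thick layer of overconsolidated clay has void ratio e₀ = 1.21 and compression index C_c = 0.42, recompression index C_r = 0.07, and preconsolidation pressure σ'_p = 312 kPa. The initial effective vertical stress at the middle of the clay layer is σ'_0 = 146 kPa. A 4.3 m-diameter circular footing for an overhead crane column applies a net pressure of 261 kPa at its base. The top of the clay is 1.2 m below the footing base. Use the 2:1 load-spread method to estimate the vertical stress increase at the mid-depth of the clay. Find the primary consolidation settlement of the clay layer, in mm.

Mid-depth of clay below the footing base: z = 1.2 + 7.9/2 = 5.15 m.
Stress increase at mid-clay by the 2:1 spreading method:
Δσ ≈ qD²/(D+z)² = 261×4.3²/(4.3+5.15)² = 54.04 kPa
Final effective stress: σ'_f = 146 + 54.04 = 200.04 kPa.
σ'_f = 200.04 ≤ σ'_p = 312 kPa, so the clay remains overconsolidated and only the recompression index applies:
S_c = C_r·H/(1+e₀)·log₁₀(σ'_f/σ'_0) = 0.07×7.9/2.21×log₁₀(200.04/146)
    = 0.25023 × 0.13676 = 0.03422 m

S_c ≈ 34.2 mm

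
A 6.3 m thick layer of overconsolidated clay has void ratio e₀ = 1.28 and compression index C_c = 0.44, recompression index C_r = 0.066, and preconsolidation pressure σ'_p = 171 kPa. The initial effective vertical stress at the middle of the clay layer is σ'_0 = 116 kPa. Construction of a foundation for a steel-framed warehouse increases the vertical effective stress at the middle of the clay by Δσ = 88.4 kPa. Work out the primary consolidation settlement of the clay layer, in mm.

S_c ≈ 125 mm

Final effective stress: σ'_f = 116 + 88.4 = 204.4 kPa.
σ'_f = 204.4 > σ'_p = 171 kPa, so the stress path crosses the preconsolidation pressure — recompression up to σ'_p, then virgin compression beyond:
S_c = H/(1+e₀)·[C_r·log₁₀(σ'_p/σ'_0) + C_c·log₁₀(σ'_f/σ'_p)]
    = 6.3/2.28 × [0.066×log₁₀(171/116) + 0.44×log₁₀(204.4/171)]
    = 2.7632 × [0.011124 + 0.034093] = 0.1249 m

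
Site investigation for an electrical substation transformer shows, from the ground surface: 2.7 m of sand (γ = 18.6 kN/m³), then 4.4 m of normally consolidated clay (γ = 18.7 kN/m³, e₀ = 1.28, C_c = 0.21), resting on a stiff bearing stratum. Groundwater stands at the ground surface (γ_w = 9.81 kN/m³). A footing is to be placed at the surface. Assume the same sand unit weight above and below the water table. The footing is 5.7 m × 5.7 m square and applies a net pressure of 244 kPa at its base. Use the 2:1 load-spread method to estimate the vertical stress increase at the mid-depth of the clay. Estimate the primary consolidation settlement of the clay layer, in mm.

S_c ≈ 170 mm

Mid-depth of clay below the ground surface: z = 2.7 + 4.4/2 = 4.9 m.
Total vertical stress at mid-clay: σ_v = 18.6×2.7 + 18.7×2.2 = 91.36 kPa.
Pore pressure: u = 9.81×(4.9 − 0) = 48.069 kPa.
Initial effective stress: σ'_0 = σ_v − u = 91.36 − 48.069 = 43.291 kPa.
Stress increase at mid-clay by the 2:1 spreading method:
Δσ = qBL/((B+z)(L+z)) = 244×5.7×5.7/((5.7+4.9)(5.7+4.9)) = 70.555 kPa
Final effective stress: σ'_f = σ'_0 + Δσ = 43.291 + 70.555 = 113.85 kPa.
Normally consolidated clay, so the full stress increment lies on the virgin compression line:
S_c = C_c·H/(1+e₀)·log₁₀(σ'_f/σ'_0) = 0.21×4.4/(1+1.28)×log₁₀(113.85/43.291)
    = 0.40526 × 0.41994 = 0.1702 m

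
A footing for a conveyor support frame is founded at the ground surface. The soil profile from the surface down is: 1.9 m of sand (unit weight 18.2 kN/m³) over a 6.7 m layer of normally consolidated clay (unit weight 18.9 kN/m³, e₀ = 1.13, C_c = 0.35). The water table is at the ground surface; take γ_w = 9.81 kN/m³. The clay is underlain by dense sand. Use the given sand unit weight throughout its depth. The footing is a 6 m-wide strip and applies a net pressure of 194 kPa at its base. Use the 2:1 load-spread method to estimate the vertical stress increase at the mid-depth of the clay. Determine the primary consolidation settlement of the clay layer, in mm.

Mid-depth of clay below the ground surface: z = 1.9 + 6.7/2 = 5.25 m.
Total vertical stress at mid-clay: σ_v = 18.2×1.9 + 18.9×3.35 = 97.895 kPa.
Pore pressure: u = 9.81×(5.25 − 0) = 51.503 kPa.
Initial effective stress: σ'_0 = σ_v − u = 97.895 − 51.503 = 46.392 kPa.
Stress increase at mid-clay by the 2:1 spreading method:
Δσ = qB/(B+z) = 194×6/(6+5.25) = 103.47 kPa
Final effective stress: σ'_f = σ'_0 + Δσ = 46.392 + 103.47 = 149.86 kPa.
Normally consolidated clay, so the full stress increment lies on the virgin compression line:
S_c = C_c·H/(1+e₀)·log₁₀(σ'_f/σ'_0) = 0.35×6.7/(1+1.13)×log₁₀(149.86/46.392)
    = 1.1009 × 0.50924 = 0.5606 m

S_c ≈ 561 mm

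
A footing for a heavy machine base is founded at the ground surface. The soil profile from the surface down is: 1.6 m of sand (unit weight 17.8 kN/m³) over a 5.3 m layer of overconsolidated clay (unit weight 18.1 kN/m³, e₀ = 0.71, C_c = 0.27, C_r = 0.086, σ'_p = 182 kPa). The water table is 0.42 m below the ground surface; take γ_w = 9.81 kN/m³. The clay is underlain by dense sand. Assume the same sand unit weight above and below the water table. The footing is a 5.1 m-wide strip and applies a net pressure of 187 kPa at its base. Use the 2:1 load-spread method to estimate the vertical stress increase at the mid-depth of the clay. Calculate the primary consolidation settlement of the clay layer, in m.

Mid-depth of clay below the ground surface: z = 1.6 + 5.3/2 = 4.25 m.
Total vertical stress at mid-clay: σ_v = 17.8×1.6 + 18.1×2.65 = 76.445 kPa.
Pore pressure: u = 9.81×(4.25 − 0.42) = 37.572 kPa.
Initial effective stress: σ'_0 = σ_v − u = 76.445 − 37.572 = 38.873 kPa.
Stress increase at mid-clay by the 2:1 spreading method:
Δσ = qB/(B+z) = 187×5.1/(5.1+4.25) = 102 kPa
Final effective stress: σ'_f = 38.873 + 102 = 140.87 kPa.
σ'_f = 140.87 ≤ σ'_p = 182 kPa, so the clay remains overconsolidated and only the recompression index applies:
S_c = C_r·H/(1+e₀)·log₁₀(σ'_f/σ'_0) = 0.086×5.3/1.71×log₁₀(140.87/38.873)
    = 0.26655 × 0.55917 = 0.149 m

S_c ≈ 0.149 m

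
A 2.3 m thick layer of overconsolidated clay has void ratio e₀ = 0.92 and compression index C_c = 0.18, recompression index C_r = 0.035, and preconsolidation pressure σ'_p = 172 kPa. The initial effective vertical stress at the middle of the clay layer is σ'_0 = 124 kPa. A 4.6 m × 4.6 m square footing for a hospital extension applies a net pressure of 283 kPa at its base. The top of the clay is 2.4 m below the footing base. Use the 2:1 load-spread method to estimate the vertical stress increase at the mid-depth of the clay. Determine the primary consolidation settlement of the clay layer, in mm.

S_c ≈ 26.5 mm

Mid-depth of clay below the footing base: z = 2.4 + 2.3/2 = 3.55 m.
Stress increase at mid-clay by the 2:1 spreading method:
Δσ = qBL/((B+z)(L+z)) = 283×4.6×4.6/((4.6+3.55)(4.6+3.55)) = 90.154 kPa
Final effective stress: σ'_f = 124 + 90.154 = 214.15 kPa.
σ'_f = 214.15 > σ'_p = 172 kPa, so the stress path crosses the preconsolidation pressure — recompression up to σ'_p, then virgin compression beyond:
S_c = H/(1+e₀)·[C_r·log₁₀(σ'_p/σ'_0) + C_c·log₁₀(σ'_f/σ'_p)]
    = 2.3/1.92 × [0.035×log₁₀(172/124) + 0.18×log₁₀(214.15/172)]
    = 1.1979 × [0.0049737 + 0.017134] = 0.02648 m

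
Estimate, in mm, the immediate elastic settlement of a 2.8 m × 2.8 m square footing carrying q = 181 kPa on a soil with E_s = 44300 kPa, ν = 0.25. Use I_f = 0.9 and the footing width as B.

Immediate (elastic) settlement: S_e = q·B·(1−ν²)/E_s · I_f.
S_e = 181 × 2.8 × (1 − 0.25²) / 44300 × 0.9
    = 181 × 2.8 × 0.9375 / 44300 × 0.9
    = 0.009653 m = 9.653 mm

S_e ≈ 9.65 mm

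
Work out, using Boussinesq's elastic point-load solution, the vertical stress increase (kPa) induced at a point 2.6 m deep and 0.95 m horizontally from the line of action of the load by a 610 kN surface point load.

Boussinesq vertical stress below a point load on an elastic half-space:
Δσ_z = 3P/(2πz²) · [1 + (r/z)²]^(−5/2)
r/z = 0.95/2.6 = 0.36538; [1+(r/z)²]^(−5/2) = 0.73104.
Δσ_z = 3×610/(2π×2.6²) × 0.73104 = 43.085 × 0.73104 = 31.5 kPa

Δσ_z ≈ 31.5 kPa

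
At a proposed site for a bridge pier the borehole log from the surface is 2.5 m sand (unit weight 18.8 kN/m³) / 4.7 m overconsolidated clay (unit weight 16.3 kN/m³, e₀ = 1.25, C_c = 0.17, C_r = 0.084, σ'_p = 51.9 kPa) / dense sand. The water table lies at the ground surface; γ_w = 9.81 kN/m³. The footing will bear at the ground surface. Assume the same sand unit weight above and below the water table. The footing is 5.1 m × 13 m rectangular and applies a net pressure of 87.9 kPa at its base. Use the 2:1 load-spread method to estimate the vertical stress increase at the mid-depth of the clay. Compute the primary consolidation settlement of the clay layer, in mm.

Mid-depth of clay below the ground surface: z = 2.5 + 4.7/2 = 4.85 m.
Total vertical stress at mid-clay: σ_v = 18.8×2.5 + 16.3×2.35 = 85.305 kPa.
Pore pressure: u = 9.81×(4.85 − 0) = 47.578 kPa.
Initial effective stress: σ'_0 = σ_v − u = 85.305 − 47.578 = 37.727 kPa.
Stress increase at mid-clay by the 2:1 spreading method:
Δσ = qBL/((B+z)(L+z)) = 87.9×5.1×13/((5.1+4.85)(13+4.85)) = 32.813 kPa
Final effective stress: σ'_f = 37.727 + 32.813 = 70.54 kPa.
σ'_f = 70.54 > σ'_p = 51.9 kPa, so the stress path crosses the preconsolidation pressure — recompression up to σ'_p, then virgin compression beyond:
S_c = H/(1+e₀)·[C_r·log₁₀(σ'_p/σ'_0) + C_c·log₁₀(σ'_f/σ'_p)]
    = 4.7/2.25 × [0.084×log₁₀(51.9/37.727) + 0.17×log₁₀(70.54/51.9)]
    = 2.0889 × [0.011635 + 0.022656] = 0.07163 m

S_c ≈ 71.6 mm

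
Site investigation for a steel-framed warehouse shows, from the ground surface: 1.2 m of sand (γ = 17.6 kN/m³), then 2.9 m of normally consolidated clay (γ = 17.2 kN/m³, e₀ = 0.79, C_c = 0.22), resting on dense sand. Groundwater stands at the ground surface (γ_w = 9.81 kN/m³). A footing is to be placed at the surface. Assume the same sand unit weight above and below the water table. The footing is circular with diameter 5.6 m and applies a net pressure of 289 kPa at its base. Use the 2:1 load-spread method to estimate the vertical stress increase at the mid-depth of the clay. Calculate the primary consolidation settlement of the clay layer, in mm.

S_c ≈ 315 mm

Mid-depth of clay below the ground surface: z = 1.2 + 2.9/2 = 2.65 m.
Total vertical stress at mid-clay: σ_v = 17.6×1.2 + 17.2×1.45 = 46.06 kPa.
Pore pressure: u = 9.81×(2.65 − 0) = 25.997 kPa.
Initial effective stress: σ'_0 = σ_v − u = 46.06 − 25.997 = 20.063 kPa.
Stress increase at mid-clay by the 2:1 spreading method:
Δσ ≈ qD²/(D+z)² = 289×5.6²/(5.6+2.65)² = 133.16 kPa
Final effective stress: σ'_f = σ'_0 + Δσ = 20.063 + 133.16 = 153.22 kPa.
Normally consolidated clay, so the full stress increment lies on the virgin compression line:
S_c = C_c·H/(1+e₀)·log₁₀(σ'_f/σ'_0) = 0.22×2.9/(1+0.79)×log₁₀(153.22/20.063)
    = 0.35642 × 0.88292 = 0.3147 m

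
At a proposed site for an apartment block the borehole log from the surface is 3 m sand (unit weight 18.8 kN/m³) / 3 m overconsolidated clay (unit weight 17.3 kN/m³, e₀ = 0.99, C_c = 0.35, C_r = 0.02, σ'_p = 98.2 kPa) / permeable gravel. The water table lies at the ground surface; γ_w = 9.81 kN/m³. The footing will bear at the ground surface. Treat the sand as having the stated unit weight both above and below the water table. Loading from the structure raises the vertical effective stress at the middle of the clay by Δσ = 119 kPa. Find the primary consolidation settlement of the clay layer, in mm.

S_c ≈ 120 mm

Mid-depth of clay below the ground surface: z = 3 + 3/2 = 4.5 m.
Total vertical stress at mid-clay: σ_v = 18.8×3 + 17.3×1.5 = 82.35 kPa.
Pore pressure: u = 9.81×(4.5 − 0) = 44.145 kPa.
Initial effective stress: σ'_0 = σ_v − u = 82.35 − 44.145 = 38.205 kPa.
Final effective stress: σ'_f = 38.205 + 119 = 157.2 kPa.
σ'_f = 157.2 > σ'_p = 98.2 kPa, so the stress path crosses the preconsolidation pressure — recompression up to σ'_p, then virgin compression beyond:
S_c = H/(1+e₀)·[C_r·log₁₀(σ'_p/σ'_0) + C_c·log₁₀(σ'_f/σ'_p)]
    = 3/1.99 × [0.02×log₁₀(98.2/38.205) + 0.35×log₁₀(157.2/98.2)]
    = 1.5075 × [0.0081998 + 0.071519] = 0.1202 m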